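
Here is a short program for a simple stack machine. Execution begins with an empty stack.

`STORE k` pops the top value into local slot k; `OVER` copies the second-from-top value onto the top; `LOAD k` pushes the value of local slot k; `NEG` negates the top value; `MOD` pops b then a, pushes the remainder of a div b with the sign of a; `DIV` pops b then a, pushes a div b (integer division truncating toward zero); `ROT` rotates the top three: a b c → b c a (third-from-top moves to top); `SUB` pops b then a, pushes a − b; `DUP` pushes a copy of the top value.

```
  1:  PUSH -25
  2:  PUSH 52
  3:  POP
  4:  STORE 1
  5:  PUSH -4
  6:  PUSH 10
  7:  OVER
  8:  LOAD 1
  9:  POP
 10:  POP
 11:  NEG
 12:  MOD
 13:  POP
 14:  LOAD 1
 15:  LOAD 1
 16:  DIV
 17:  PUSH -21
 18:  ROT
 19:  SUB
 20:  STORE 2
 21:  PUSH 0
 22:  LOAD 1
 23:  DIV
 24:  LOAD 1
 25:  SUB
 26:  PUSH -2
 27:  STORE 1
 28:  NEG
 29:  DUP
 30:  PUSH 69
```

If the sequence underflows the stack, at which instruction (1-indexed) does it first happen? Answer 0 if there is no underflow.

18

PUSH -25  -25
PUSH 52   -25 52
POP       -25
STORE 1   (empty)
PUSH -4   -4
PUSH 10   -4 10
OVER      -4 10 -4
LOAD 1    -4 10 -4 -25
POP       -4 10 -4
POP       -4 10
NEG       -4 -10
MOD       -4
POP       (empty)
LOAD 1    -25
LOAD 1    -25 -25
DIV       1
PUSH -21  1 -21
ROT  — needs 3 operands, stack has 2 → underflow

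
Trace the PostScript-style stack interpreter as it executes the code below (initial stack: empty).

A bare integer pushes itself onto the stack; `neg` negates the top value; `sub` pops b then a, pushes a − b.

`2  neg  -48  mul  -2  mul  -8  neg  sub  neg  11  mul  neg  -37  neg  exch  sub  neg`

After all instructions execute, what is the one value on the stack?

-2237

2    → [2]
neg  → [-2]
-48  → [-2, -48]
mul  → [96]
-2   → [96, -2]
mul  → [-192]
-8   → [-192, -8]
neg  → [-192, 8]
sub  → [-200]
neg  → [200]
11   → [200, 11]
mul  → [2200]
neg  → [-2200]
-37  → [-2200, -37]
neg  → [-2200, 37]
exch → [37, -2200]
sub  → [2237]
neg  → [-2237]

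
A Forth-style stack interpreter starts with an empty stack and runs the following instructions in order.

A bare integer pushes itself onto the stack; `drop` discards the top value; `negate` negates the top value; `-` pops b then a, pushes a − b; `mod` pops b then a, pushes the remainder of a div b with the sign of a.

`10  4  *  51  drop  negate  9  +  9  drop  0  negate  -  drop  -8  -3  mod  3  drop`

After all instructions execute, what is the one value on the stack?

-2

10     : 10
4      : 10 4
*      : 40
51     : 40 51
drop   : 40
negate : -40
9      : -40 9
+      : -31
9      : -31 9
drop   : -31
0      : -31 0
negate : -31 0
-      : -31
drop   : (empty)
-8     : -8
-3     : -8 -3
mod    : -2
3      : -2 3
drop   : -2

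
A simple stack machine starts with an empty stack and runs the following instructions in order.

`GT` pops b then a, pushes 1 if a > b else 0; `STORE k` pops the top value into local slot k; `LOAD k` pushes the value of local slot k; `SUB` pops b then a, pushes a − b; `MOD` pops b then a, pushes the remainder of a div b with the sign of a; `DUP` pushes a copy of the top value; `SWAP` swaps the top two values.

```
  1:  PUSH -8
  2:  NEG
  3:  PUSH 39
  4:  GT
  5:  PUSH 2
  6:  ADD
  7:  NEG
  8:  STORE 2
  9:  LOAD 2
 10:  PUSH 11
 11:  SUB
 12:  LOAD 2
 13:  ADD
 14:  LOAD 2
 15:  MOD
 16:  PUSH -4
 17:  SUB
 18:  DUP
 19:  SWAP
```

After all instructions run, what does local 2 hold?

PUSH -8 : [-8]
NEG     : [8]
PUSH 39 : [8, 39]
GT      : [0]
PUSH 2  : [0, 2]
ADD     : [2]
NEG     : [-2]
STORE 2 : []
LOAD 2  : [-2]
PUSH 11 : [-2, 11]
SUB     : [-13]
LOAD 2  : [-13, -2]
ADD     : [-15]
LOAD 2  : [-15, -2]
MOD     : [-1]
PUSH -4 : [-1, -4]
SUB     : [3]
DUP     : [3, 3]
SWAP    : [3, 3]

-2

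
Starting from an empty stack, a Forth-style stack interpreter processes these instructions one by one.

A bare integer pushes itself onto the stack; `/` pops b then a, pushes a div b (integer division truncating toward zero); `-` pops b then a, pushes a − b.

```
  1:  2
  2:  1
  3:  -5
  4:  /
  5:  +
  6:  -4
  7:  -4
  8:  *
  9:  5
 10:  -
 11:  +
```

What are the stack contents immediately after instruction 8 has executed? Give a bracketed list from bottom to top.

[2, 16]

2  -> 2
1  -> 2 1
-5 -> 2 1 -5
/  -> 2 0
+  -> 2
-4 -> 2 -4
-4 -> 2 -4 -4
*  -> 2 16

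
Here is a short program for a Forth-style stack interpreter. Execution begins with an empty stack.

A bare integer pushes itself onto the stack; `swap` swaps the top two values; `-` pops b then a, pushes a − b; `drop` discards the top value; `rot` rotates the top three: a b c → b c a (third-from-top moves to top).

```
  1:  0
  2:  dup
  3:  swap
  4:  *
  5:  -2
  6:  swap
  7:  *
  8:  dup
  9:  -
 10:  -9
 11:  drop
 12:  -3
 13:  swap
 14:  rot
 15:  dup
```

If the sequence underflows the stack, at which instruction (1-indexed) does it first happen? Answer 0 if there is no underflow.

0     [0]
dup   [0, 0]
swap  [0, 0]
*     [0]
-2    [0, -2]
swap  [-2, 0]
*     [0]
dup   [0, 0]
-     [0]
-9    [0, -9]
drop  [0]
-3    [0, -3]
swap  [-3, 0]
rot  — needs 3 operands, stack has 2 → underflow

14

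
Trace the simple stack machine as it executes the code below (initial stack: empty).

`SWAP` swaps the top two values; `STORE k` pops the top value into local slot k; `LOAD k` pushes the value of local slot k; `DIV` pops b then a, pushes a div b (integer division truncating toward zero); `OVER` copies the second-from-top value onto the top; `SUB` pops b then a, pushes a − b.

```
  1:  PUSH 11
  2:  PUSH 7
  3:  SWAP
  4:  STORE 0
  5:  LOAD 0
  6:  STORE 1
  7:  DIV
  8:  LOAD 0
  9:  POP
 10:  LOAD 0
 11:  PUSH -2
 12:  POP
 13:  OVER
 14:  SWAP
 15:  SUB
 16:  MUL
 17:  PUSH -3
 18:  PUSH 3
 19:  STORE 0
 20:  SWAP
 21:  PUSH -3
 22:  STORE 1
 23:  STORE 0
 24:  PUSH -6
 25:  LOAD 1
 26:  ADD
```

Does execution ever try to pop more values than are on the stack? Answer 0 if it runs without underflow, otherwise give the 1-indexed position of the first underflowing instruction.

7

PUSH 11 : [11]
PUSH 7  : [11, 7]
SWAP    : [7, 11]
STORE 0 : [7]
LOAD 0  : [7, 11]
STORE 1 : [7]
DIV  — needs 2 operands, stack has 1 → underflow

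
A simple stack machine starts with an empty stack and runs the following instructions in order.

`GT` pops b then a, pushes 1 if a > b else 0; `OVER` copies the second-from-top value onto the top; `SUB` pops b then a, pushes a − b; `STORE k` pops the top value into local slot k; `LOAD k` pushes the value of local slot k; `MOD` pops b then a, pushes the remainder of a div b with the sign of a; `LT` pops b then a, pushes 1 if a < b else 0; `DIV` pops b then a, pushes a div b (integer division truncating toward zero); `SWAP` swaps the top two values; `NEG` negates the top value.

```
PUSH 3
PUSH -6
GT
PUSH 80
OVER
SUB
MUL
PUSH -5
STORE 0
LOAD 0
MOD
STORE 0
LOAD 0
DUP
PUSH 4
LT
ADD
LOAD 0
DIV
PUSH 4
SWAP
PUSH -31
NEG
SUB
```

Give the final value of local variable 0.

4

PUSH 3   → 3
PUSH -6  → 3 -6
GT       → 1
PUSH 80  → 1 80
OVER     → 1 80 1
SUB      → 1 79
MUL      → 79
PUSH -5  → 79 -5
STORE 0  → 79
LOAD 0   → 79 -5
MOD      → 4
STORE 0  → (empty)
LOAD 0   → 4
DUP      → 4 4
PUSH 4   → 4 4 4
LT       → 4 0
ADD      → 4
LOAD 0   → 4 4
DIV      → 1
PUSH 4   → 1 4
SWAP     → 4 1
PUSH -31 → 4 1 -31
NEG      → 4 1 31
SUB      → 4 -30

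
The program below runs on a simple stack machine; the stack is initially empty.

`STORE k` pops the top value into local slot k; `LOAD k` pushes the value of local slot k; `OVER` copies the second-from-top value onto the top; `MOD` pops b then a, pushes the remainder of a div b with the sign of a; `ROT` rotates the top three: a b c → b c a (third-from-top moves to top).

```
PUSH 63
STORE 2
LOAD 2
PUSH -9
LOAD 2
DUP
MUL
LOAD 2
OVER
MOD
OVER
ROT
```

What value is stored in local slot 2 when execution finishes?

63

PUSH 63 -> [63]
STORE 2 -> []
LOAD 2  -> [63]
PUSH -9 -> [63, -9]
LOAD 2  -> [63, -9, 63]
DUP     -> [63, -9, 63, 63]
MUL     -> [63, -9, 3969]
LOAD 2  -> [63, -9, 3969, 63]
OVER    -> [63, -9, 3969, 63, 3969]
MOD     -> [63, -9, 3969, 63]
OVER    -> [63, -9, 3969, 63, 3969]
ROT     -> [63, -9, 63, 3969, 3969]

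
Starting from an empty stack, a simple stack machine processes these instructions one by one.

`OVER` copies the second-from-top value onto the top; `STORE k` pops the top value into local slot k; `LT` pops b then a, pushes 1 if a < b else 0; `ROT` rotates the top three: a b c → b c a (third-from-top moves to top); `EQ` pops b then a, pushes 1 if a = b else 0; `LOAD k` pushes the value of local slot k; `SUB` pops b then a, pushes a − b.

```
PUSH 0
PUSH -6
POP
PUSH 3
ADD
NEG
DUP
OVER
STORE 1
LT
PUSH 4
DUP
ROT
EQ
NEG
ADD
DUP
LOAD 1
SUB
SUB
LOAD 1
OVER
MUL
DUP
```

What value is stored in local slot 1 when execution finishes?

-3

PUSH 0  -> 0
PUSH -6 -> 0 -6
POP     -> 0
PUSH 3  -> 0 3
ADD     -> 3
NEG     -> -3
DUP     -> -3 -3
OVER    -> -3 -3 -3
STORE 1 -> -3 -3
LT      -> 0
PUSH 4  -> 0 4
DUP     -> 0 4 4
ROT     -> 4 4 0
EQ      -> 4 0
NEG     -> 4 0
ADD     -> 4
DUP     -> 4 4
LOAD 1  -> 4 4 -3
SUB     -> 4 7
SUB     -> -3
LOAD 1  -> -3 -3
OVER    -> -3 -3 -3
MUL     -> -3 9
DUP     -> -3 9 9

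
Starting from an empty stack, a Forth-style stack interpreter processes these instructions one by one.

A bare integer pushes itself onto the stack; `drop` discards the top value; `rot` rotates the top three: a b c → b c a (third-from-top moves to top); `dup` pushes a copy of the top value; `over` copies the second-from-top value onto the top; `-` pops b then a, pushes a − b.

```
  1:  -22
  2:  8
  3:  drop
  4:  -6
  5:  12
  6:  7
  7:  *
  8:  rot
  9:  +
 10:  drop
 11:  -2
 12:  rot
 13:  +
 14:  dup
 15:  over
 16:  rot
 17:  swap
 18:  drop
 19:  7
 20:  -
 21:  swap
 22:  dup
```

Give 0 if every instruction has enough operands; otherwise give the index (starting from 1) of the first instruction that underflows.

-22  → -22
8    → -22 8
drop → -22
-6   → -22 -6
12   → -22 -6 12
7    → -22 -6 12 7
*    → -22 -6 84
rot  → -6 84 -22
+    → -6 62
drop → -6
-2   → -6 -2
rot  — needs 3 operands, stack has 2 → underflow

12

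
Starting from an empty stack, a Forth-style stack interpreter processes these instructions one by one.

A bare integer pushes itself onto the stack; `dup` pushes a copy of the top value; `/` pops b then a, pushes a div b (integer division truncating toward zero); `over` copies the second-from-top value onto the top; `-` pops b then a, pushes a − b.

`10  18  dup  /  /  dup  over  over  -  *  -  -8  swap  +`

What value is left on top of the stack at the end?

10   : 10
18   : 10 18
dup  : 10 18 18
/    : 10 1
/    : 10
dup  : 10 10
over : 10 10 10
over : 10 10 10 10
-    : 10 10 0
*    : 10 0
-    : 10
-8   : 10 -8
swap : -8 10
+    : 2

2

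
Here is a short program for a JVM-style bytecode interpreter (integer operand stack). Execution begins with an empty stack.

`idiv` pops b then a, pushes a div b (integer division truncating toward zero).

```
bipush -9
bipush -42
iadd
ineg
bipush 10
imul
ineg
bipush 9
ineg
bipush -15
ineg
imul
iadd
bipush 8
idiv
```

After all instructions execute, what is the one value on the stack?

-80

bipush -9  -> [-9]
bipush -42 -> [-9, -42]
iadd       -> [-51]
ineg       -> [51]
bipush 10  -> [51, 10]
imul       -> [510]
ineg       -> [-510]
bipush 9   -> [-510, 9]
ineg       -> [-510, -9]
bipush -15 -> [-510, -9, -15]
ineg       -> [-510, -9, 15]
imul       -> [-510, -135]
iadd       -> [-645]
bipush 8   -> [-645, 8]
idiv       -> [-80]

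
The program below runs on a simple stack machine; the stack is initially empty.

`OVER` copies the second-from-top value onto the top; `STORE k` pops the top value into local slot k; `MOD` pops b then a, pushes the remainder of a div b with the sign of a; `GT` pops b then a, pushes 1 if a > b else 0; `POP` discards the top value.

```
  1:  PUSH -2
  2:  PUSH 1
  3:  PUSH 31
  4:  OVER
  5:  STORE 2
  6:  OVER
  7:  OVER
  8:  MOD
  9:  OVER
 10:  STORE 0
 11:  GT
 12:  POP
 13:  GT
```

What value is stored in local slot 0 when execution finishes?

31

PUSH -2 -> -2
PUSH 1  -> -2 1
PUSH 31 -> -2 1 31
OVER    -> -2 1 31 1
STORE 2 -> -2 1 31
OVER    -> -2 1 31 1
OVER    -> -2 1 31 1 31
MOD     -> -2 1 31 1
OVER    -> -2 1 31 1 31
STORE 0 -> -2 1 31 1
GT      -> -2 1 1
POP     -> -2 1
GT      -> 0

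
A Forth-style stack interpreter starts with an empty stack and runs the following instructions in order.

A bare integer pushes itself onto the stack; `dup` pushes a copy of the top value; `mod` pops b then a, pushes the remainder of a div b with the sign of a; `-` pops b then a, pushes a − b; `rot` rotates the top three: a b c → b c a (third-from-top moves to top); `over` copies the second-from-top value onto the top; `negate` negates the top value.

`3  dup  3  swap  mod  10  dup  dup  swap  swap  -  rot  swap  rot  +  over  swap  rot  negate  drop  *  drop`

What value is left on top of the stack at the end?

3       3
dup     3 3
3       3 3 3
swap    3 3 3
mod     3 0
10      3 0 10
dup     3 0 10 10
dup     3 0 10 10 10
swap    3 0 10 10 10
swap    3 0 10 10 10
-       3 0 10 0
rot     3 10 0 0
swap    3 10 0 0
rot     3 0 0 10
+       3 0 10
over    3 0 10 0
swap    3 0 0 10
rot     3 0 10 0
negate  3 0 10 0
drop    3 0 10
*       3 0
drop    3

3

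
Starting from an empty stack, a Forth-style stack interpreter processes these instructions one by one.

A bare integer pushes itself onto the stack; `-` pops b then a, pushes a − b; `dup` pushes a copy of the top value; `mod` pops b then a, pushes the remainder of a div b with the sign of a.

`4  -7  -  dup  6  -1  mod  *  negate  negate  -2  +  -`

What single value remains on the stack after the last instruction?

4      → [4]
-7     → [4, -7]
-      → [11]
dup    → [11, 11]
6      → [11, 11, 6]
-1     → [11, 11, 6, -1]
mod    → [11, 11, 0]
*      → [11, 0]
negate → [11, 0]
negate → [11, 0]
-2     → [11, 0, -2]
+      → [11, -2]
-      → [13]

13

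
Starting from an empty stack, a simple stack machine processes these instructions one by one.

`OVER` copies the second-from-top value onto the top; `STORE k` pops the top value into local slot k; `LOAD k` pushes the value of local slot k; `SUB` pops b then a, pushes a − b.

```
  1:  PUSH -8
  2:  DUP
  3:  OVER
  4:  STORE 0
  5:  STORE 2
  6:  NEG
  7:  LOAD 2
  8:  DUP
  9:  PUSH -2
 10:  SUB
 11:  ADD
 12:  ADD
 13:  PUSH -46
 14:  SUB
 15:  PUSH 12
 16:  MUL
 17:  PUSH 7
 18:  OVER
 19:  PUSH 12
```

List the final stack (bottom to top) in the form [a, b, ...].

[480, 7, 480, 12]

PUSH -8  -> [-8]
DUP      -> [-8, -8]
OVER     -> [-8, -8, -8]
STORE 0  -> [-8, -8]
STORE 2  -> [-8]
NEG      -> [8]
LOAD 2   -> [8, -8]
DUP      -> [8, -8, -8]
PUSH -2  -> [8, -8, -8, -2]
SUB      -> [8, -8, -6]
ADD      -> [8, -14]
ADD      -> [-6]
PUSH -46 -> [-6, -46]
SUB      -> [40]
PUSH 12  -> [40, 12]
MUL      -> [480]
PUSH 7   -> [480, 7]
OVER     -> [480, 7, 480]
PUSH 12  -> [480, 7, 480, 12]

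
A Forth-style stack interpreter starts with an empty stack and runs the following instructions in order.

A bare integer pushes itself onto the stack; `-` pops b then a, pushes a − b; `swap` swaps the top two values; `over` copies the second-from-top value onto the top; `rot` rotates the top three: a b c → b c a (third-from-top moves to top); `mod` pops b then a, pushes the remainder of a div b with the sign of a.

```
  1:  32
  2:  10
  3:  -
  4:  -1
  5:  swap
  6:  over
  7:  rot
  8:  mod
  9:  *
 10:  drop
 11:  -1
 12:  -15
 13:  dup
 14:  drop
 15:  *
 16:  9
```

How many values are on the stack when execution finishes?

32   : [32]
10   : [32, 10]
-    : [22]
-1   : [22, -1]
swap : [-1, 22]
over : [-1, 22, -1]
rot  : [22, -1, -1]
mod  : [22, 0]
*    : [0]
drop : []
-1   : [-1]
-15  : [-1, -15]
dup  : [-1, -15, -15]
drop : [-1, -15]
*    : [15]
9    : [15, 9]

2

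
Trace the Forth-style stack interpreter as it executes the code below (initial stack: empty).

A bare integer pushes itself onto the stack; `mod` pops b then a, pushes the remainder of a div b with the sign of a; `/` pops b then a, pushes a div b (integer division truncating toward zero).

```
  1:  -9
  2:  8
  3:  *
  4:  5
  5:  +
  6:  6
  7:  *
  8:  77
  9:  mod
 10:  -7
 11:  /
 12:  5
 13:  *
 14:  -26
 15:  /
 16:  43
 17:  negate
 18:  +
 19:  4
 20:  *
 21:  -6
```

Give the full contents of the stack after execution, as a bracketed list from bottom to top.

[-172, -6]

-9     -> [-9]
8      -> [-9, 8]
*      -> [-72]
5      -> [-72, 5]
+      -> [-67]
6      -> [-67, 6]
*      -> [-402]
77     -> [-402, 77]
mod    -> [-17]
-7     -> [-17, -7]
/      -> [2]
5      -> [2, 5]
*      -> [10]
-26    -> [10, -26]
/      -> [0]
43     -> [0, 43]
negate -> [0, -43]
+      -> [-43]
4      -> [-43, 4]
*      -> [-172]
-6     -> [-172, -6]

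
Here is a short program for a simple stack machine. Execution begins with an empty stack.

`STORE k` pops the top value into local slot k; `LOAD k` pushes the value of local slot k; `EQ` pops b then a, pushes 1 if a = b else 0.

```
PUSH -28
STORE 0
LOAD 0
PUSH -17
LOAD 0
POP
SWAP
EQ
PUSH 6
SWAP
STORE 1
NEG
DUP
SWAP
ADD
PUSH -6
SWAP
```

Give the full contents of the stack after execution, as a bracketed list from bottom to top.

[-6, -12]

PUSH -28 → -28
STORE 0  → (empty)
LOAD 0   → -28
PUSH -17 → -28 -17
LOAD 0   → -28 -17 -28
POP      → -28 -17
SWAP     → -17 -28
EQ       → 0
PUSH 6   → 0 6
SWAP     → 6 0
STORE 1  → 6
NEG      → -6
DUP      → -6 -6
SWAP     → -6 -6
ADD      → -12
PUSH -6  → -12 -6
SWAP     → -6 -12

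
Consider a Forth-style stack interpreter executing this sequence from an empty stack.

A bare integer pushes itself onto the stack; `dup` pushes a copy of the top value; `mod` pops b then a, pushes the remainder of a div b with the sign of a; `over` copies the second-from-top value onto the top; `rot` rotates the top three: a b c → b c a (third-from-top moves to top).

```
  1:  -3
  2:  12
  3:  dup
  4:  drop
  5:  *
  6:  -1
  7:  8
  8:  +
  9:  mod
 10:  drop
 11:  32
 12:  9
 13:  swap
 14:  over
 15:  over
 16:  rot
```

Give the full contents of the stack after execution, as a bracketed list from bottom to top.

[9, 9, 32, 32]

-3   -> -3
12   -> -3 12
dup  -> -3 12 12
drop -> -3 12
*    -> -36
-1   -> -36 -1
8    -> -36 -1 8
+    -> -36 7
mod  -> -1
drop -> (empty)
32   -> 32
9    -> 32 9
swap -> 9 32
over -> 9 32 9
over -> 9 32 9 32
rot  -> 9 9 32 32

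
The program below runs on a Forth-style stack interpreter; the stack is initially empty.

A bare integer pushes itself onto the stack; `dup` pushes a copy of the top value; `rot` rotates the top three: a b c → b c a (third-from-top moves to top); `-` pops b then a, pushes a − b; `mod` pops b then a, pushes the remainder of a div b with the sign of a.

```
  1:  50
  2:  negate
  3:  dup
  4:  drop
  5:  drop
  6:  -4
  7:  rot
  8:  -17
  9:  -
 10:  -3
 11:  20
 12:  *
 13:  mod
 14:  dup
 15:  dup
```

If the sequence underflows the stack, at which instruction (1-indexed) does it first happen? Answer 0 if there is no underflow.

50     → [50]
negate → [-50]
dup    → [-50, -50]
drop   → [-50]
drop   → []
-4     → [-4]
rot  — needs 3 operands, stack has 1 → underflow

7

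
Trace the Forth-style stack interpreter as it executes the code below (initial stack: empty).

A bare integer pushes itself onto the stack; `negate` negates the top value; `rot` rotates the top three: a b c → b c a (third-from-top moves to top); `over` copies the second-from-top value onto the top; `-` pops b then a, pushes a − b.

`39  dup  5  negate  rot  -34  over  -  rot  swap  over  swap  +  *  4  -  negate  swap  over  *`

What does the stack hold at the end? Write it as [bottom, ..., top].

[39, -386, -15054]

39      39
dup     39 39
5       39 39 5
negate  39 39 -5
rot     39 -5 39
-34     39 -5 39 -34
over    39 -5 39 -34 39
-       39 -5 39 -73
rot     39 39 -73 -5
swap    39 39 -5 -73
over    39 39 -5 -73 -5
swap    39 39 -5 -5 -73
+       39 39 -5 -78
*       39 39 390
4       39 39 390 4
-       39 39 386
negate  39 39 -386
swap    39 -386 39
over    39 -386 39 -386
*       39 -386 -15054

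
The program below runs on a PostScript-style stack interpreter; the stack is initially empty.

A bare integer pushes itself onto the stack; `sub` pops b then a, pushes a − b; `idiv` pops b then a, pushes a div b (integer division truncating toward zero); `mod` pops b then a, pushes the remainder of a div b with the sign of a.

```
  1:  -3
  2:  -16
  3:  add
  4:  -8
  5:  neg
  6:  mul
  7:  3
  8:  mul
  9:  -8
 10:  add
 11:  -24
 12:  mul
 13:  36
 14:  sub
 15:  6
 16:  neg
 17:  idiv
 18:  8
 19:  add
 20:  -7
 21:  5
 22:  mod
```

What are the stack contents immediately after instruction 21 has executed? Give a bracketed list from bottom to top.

-3   -> -3
-16  -> -3 -16
add  -> -19
-8   -> -19 -8
neg  -> -19 8
mul  -> -152
3    -> -152 3
mul  -> -456
-8   -> -456 -8
add  -> -464
-24  -> -464 -24
mul  -> 11136
36   -> 11136 36
sub  -> 11100
6    -> 11100 6
neg  -> 11100 -6
idiv -> -1850
8    -> -1850 8
add  -> -1842
-7   -> -1842 -7
5    -> -1842 -7 5

[-1842, -7, 5]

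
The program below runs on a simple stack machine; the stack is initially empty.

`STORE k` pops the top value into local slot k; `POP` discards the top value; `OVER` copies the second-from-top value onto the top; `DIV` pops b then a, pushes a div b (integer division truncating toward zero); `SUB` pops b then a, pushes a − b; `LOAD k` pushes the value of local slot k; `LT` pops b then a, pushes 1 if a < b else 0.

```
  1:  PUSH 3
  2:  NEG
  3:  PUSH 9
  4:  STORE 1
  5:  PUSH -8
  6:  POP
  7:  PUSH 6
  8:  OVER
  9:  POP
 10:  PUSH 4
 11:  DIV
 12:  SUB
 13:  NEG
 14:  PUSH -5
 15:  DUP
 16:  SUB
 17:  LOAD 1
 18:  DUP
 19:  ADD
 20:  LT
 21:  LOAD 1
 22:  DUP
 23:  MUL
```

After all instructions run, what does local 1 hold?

9

PUSH 3   [3]
NEG      [-3]
PUSH 9   [-3, 9]
STORE 1  [-3]
PUSH -8  [-3, -8]
POP      [-3]
PUSH 6   [-3, 6]
OVER     [-3, 6, -3]
POP      [-3, 6]
PUSH 4   [-3, 6, 4]
DIV      [-3, 1]
SUB      [-4]
NEG      [4]
PUSH -5  [4, -5]
DUP      [4, -5, -5]
SUB      [4, 0]
LOAD 1   [4, 0, 9]
DUP      [4, 0, 9, 9]
ADD      [4, 0, 18]
LT       [4, 1]
LOAD 1   [4, 1, 9]
DUP      [4, 1, 9, 9]
MUL      [4, 1, 81]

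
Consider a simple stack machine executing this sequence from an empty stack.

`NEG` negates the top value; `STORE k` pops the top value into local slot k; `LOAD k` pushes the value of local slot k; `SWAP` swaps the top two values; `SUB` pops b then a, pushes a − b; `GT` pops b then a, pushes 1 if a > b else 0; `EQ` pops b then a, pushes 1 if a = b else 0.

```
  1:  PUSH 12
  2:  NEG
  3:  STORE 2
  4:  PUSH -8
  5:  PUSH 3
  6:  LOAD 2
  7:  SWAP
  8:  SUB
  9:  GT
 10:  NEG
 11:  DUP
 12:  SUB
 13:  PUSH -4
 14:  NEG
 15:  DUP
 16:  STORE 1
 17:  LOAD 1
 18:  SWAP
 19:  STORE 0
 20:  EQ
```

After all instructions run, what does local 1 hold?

PUSH 12 → [12]
NEG     → [-12]
STORE 2 → []
PUSH -8 → [-8]
PUSH 3  → [-8, 3]
LOAD 2  → [-8, 3, -12]
SWAP    → [-8, -12, 3]
SUB     → [-8, -15]
GT      → [1]
NEG     → [-1]
DUP     → [-1, -1]
SUB     → [0]
PUSH -4 → [0, -4]
NEG     → [0, 4]
DUP     → [0, 4, 4]
STORE 1 → [0, 4]
LOAD 1  → [0, 4, 4]
SWAP    → [0, 4, 4]
STORE 0 → [0, 4]
EQ      → [0]

4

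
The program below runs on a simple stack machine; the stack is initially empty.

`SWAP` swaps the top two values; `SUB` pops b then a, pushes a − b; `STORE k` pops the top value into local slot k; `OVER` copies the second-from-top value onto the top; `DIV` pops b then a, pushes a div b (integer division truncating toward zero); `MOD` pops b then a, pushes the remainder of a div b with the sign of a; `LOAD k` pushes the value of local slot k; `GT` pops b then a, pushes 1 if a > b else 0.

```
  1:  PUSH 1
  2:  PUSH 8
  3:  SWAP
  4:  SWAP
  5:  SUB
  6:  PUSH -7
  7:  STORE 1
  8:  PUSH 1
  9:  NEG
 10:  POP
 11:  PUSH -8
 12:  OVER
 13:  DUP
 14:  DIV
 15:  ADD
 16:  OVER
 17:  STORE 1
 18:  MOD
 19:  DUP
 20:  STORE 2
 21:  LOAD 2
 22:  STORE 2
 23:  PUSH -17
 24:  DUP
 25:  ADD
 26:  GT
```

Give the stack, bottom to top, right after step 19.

PUSH 1   [1]
PUSH 8   [1, 8]
SWAP     [8, 1]
SWAP     [1, 8]
SUB      [-7]
PUSH -7  [-7, -7]
STORE 1  [-7]
PUSH 1   [-7, 1]
NEG      [-7, -1]
POP      [-7]
PUSH -8  [-7, -8]
OVER     [-7, -8, -7]
DUP      [-7, -8, -7, -7]
DIV      [-7, -8, 1]
ADD      [-7, -7]
OVER     [-7, -7, -7]
STORE 1  [-7, -7]
MOD      [0]
DUP      [0, 0]

[0, 0]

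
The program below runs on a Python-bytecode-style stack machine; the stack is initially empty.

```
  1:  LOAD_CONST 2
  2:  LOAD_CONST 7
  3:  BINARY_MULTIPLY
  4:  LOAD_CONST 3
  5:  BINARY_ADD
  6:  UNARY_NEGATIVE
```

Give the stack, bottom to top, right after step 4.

LOAD_CONST 2     2
LOAD_CONST 7     2 7
BINARY_MULTIPLY  14
LOAD_CONST 3     14 3

[14, 3]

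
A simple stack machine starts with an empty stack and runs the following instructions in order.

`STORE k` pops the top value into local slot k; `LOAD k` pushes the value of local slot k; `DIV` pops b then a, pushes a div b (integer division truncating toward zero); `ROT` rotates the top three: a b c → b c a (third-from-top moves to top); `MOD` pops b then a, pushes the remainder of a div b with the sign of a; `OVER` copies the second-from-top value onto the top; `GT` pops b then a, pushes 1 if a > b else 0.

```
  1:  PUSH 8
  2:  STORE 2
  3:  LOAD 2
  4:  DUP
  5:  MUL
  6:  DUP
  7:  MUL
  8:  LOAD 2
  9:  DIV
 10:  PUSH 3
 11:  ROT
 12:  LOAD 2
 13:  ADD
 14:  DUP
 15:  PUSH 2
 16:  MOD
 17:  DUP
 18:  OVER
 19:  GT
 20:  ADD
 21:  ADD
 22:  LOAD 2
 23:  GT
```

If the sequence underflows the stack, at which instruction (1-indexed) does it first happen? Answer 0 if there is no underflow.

11

PUSH 8  -> [8]
STORE 2 -> []
LOAD 2  -> [8]
DUP     -> [8, 8]
MUL     -> [64]
DUP     -> [64, 64]
MUL     -> [4096]
LOAD 2  -> [4096, 8]
DIV     -> [512]
PUSH 3  -> [512, 3]
ROT  — needs 3 operands, stack has 2 → underflow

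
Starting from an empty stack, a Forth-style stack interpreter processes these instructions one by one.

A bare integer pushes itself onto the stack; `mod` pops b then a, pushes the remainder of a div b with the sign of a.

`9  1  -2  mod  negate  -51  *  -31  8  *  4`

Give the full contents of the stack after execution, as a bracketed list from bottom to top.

9      : [9]
1      : [9, 1]
-2     : [9, 1, -2]
mod    : [9, 1]
negate : [9, -1]
-51    : [9, -1, -51]
*      : [9, 51]
-31    : [9, 51, -31]
8      : [9, 51, -31, 8]
*      : [9, 51, -248]
4      : [9, 51, -248, 4]

[9, 51, -248, 4]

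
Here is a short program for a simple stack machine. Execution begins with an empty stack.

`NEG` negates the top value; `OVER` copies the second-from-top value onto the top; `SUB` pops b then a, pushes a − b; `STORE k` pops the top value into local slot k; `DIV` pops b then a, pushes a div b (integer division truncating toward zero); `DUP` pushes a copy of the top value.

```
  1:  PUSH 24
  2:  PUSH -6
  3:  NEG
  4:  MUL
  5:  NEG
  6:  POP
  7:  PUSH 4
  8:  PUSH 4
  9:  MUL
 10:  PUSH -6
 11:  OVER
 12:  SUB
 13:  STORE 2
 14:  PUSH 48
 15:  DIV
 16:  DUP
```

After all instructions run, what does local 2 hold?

PUSH 24  [24]
PUSH -6  [24, -6]
NEG      [24, 6]
MUL      [144]
NEG      [-144]
POP      []
PUSH 4   [4]
PUSH 4   [4, 4]
MUL      [16]
PUSH -6  [16, -6]
OVER     [16, -6, 16]
SUB      [16, -22]
STORE 2  [16]
PUSH 48  [16, 48]
DIV      [0]
DUP      [0, 0]

-22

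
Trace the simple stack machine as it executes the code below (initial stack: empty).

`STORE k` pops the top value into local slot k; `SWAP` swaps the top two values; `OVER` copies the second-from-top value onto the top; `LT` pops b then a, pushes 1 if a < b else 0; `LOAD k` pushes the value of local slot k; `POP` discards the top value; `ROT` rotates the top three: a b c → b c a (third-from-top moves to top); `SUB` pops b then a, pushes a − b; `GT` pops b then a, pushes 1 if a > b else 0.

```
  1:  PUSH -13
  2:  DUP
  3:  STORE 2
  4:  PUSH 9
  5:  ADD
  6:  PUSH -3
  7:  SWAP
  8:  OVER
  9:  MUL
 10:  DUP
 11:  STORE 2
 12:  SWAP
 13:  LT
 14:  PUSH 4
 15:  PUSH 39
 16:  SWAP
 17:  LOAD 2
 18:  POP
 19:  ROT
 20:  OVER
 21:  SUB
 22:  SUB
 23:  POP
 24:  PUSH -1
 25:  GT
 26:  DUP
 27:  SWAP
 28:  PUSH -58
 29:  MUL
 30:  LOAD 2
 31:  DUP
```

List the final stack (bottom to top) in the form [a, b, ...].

[1, -58, 12, 12]

PUSH -13 : [-13]
DUP      : [-13, -13]
STORE 2  : [-13]
PUSH 9   : [-13, 9]
ADD      : [-4]
PUSH -3  : [-4, -3]
SWAP     : [-3, -4]
OVER     : [-3, -4, -3]
MUL      : [-3, 12]
DUP      : [-3, 12, 12]
STORE 2  : [-3, 12]
SWAP     : [12, -3]
LT       : [0]
PUSH 4   : [0, 4]
PUSH 39  : [0, 4, 39]
SWAP     : [0, 39, 4]
LOAD 2   : [0, 39, 4, 12]
POP      : [0, 39, 4]
ROT      : [39, 4, 0]
OVER     : [39, 4, 0, 4]
SUB      : [39, 4, -4]
SUB      : [39, 8]
POP      : [39]
PUSH -1  : [39, -1]
GT       : [1]
DUP      : [1, 1]
SWAP     : [1, 1]
PUSH -58 : [1, 1, -58]
MUL      : [1, -58]
LOAD 2   : [1, -58, 12]
DUP      : [1, -58, 12, 12]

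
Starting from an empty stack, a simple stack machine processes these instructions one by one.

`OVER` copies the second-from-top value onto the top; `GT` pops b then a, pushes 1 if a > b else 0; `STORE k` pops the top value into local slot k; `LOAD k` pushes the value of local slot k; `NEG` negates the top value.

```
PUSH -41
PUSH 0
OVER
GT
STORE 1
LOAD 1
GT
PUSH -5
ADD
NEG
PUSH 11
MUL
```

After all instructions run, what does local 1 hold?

1

PUSH -41 : -41
PUSH 0   : -41 0
OVER     : -41 0 -41
GT       : -41 1
STORE 1  : -41
LOAD 1   : -41 1
GT       : 0
PUSH -5  : 0 -5
ADD      : -5
NEG      : 5
PUSH 11  : 5 11
MUL      : 55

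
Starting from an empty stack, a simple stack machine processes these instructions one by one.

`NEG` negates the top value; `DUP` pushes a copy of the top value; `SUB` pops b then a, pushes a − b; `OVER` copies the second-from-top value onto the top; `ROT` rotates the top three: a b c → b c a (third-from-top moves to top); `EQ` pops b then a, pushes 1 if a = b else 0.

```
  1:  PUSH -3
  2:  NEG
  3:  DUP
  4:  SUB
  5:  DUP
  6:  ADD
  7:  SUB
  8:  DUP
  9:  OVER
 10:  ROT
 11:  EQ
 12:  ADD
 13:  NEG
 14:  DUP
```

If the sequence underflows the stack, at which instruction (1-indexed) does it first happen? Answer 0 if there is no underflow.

7

PUSH -3 -> [-3]
NEG     -> [3]
DUP     -> [3, 3]
SUB     -> [0]
DUP     -> [0, 0]
ADD     -> [0]
SUB  — needs 2 operands, stack has 1 → underflow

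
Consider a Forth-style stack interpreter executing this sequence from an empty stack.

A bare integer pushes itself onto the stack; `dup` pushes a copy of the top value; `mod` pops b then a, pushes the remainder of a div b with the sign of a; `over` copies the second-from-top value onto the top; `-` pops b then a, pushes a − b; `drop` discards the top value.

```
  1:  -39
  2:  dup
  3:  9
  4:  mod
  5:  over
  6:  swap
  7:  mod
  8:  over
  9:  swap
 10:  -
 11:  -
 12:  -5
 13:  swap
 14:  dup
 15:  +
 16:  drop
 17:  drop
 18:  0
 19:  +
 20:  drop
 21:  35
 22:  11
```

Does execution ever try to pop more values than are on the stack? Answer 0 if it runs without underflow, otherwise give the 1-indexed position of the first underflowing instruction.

19

-39  -> -39
dup  -> -39 -39
9    -> -39 -39 9
mod  -> -39 -3
over -> -39 -3 -39
swap -> -39 -39 -3
mod  -> -39 0
over -> -39 0 -39
swap -> -39 -39 0
-    -> -39 -39
-    -> 0
-5   -> 0 -5
swap -> -5 0
dup  -> -5 0 0
+    -> -5 0
drop -> -5
drop -> (empty)
0    -> 0
+  — needs 2 operands, stack has 1 → underflow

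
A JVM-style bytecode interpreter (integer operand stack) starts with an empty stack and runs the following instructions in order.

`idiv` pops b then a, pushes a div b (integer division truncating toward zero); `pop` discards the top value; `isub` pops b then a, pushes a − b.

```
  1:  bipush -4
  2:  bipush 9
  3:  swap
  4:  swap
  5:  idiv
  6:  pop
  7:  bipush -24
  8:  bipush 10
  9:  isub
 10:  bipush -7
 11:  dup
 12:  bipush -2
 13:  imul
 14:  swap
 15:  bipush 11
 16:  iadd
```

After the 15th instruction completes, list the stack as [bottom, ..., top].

bipush -4  → [-4]
bipush 9   → [-4, 9]
swap       → [9, -4]
swap       → [-4, 9]
idiv       → [0]
pop        → []
bipush -24 → [-24]
bipush 10  → [-24, 10]
isub       → [-34]
bipush -7  → [-34, -7]
dup        → [-34, -7, -7]
bipush -2  → [-34, -7, -7, -2]
imul       → [-34, -7, 14]
swap       → [-34, 14, -7]
bipush 11  → [-34, 14, -7, 11]

[-34, 14, -7, 11]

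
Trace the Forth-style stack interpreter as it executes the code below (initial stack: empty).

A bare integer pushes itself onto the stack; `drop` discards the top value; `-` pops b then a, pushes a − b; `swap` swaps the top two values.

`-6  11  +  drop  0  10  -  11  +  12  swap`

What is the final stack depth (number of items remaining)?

-6   -> -6
11   -> -6 11
+    -> 5
drop -> (empty)
0    -> 0
10   -> 0 10
-    -> -10
11   -> -10 11
+    -> 1
12   -> 1 12
swap -> 12 1

2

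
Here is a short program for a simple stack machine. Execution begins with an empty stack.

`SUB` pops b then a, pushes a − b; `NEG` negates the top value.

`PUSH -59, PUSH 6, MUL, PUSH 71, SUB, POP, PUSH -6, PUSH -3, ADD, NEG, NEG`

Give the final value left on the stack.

PUSH -59 → [-59]
PUSH 6   → [-59, 6]
MUL      → [-354]
PUSH 71  → [-354, 71]
SUB      → [-425]
POP      → []
PUSH -6  → [-6]
PUSH -3  → [-6, -3]
ADD      → [-9]
NEG      → [9]
NEG      → [-9]

-9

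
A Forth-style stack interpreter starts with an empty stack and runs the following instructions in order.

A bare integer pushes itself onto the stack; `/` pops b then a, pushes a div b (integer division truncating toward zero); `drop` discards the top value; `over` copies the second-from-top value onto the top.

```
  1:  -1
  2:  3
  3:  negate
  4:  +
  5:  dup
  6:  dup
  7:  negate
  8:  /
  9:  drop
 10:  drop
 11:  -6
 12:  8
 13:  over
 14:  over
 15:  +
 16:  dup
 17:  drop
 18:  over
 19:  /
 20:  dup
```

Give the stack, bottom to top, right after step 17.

[-6, 8, 2]

-1      [-1]
3       [-1, 3]
negate  [-1, -3]
+       [-4]
dup     [-4, -4]
dup     [-4, -4, -4]
negate  [-4, -4, 4]
/       [-4, -1]
drop    [-4]
drop    []
-6      [-6]
8       [-6, 8]
over    [-6, 8, -6]
over    [-6, 8, -6, 8]
+       [-6, 8, 2]
dup     [-6, 8, 2, 2]
drop    [-6, 8, 2]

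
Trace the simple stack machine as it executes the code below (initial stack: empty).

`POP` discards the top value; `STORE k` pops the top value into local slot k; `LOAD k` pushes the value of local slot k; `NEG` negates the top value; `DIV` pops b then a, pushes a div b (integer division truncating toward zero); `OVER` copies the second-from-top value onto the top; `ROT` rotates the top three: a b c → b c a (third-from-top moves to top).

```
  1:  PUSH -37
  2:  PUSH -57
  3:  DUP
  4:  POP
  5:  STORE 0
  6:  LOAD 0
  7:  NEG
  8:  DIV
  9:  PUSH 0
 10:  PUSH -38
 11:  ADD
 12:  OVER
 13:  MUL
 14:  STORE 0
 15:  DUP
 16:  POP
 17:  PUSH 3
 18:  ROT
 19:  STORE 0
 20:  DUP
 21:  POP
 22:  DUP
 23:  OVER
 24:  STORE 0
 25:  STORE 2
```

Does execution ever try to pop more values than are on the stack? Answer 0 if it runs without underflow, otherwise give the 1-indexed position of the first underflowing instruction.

PUSH -37 → -37
PUSH -57 → -37 -57
DUP      → -37 -57 -57
POP      → -37 -57
STORE 0  → -37
LOAD 0   → -37 -57
NEG      → -37 57
DIV      → 0
PUSH 0   → 0 0
PUSH -38 → 0 0 -38
ADD      → 0 -38
OVER     → 0 -38 0
MUL      → 0 0
STORE 0  → 0
DUP      → 0 0
POP      → 0
PUSH 3   → 0 3
ROT  — needs 3 operands, stack has 2 → underflow

18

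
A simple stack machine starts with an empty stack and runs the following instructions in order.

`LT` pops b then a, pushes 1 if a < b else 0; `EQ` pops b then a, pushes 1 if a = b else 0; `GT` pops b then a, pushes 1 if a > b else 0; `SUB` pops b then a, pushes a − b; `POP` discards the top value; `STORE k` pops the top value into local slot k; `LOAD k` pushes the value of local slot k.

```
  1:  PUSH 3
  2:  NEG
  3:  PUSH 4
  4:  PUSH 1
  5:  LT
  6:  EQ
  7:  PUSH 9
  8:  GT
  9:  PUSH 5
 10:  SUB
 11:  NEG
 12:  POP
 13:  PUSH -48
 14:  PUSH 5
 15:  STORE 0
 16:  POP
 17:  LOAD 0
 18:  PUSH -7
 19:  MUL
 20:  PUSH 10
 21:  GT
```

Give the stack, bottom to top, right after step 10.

PUSH 3  [3]
NEG     [-3]
PUSH 4  [-3, 4]
PUSH 1  [-3, 4, 1]
LT      [-3, 0]
EQ      [0]
PUSH 9  [0, 9]
GT      [0]
PUSH 5  [0, 5]
SUB     [-5]

[-5]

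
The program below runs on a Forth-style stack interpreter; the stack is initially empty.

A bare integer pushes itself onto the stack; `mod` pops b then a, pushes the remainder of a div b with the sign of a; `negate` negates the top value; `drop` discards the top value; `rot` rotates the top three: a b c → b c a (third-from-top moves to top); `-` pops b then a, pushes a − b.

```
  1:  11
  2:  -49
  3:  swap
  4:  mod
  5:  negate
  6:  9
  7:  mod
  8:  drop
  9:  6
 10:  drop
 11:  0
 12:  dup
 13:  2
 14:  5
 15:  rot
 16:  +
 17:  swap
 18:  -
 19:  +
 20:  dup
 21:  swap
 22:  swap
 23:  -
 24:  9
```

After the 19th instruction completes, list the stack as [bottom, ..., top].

[3]

11      [11]
-49     [11, -49]
swap    [-49, 11]
mod     [-5]
negate  [5]
9       [5, 9]
mod     [5]
drop    []
6       [6]
drop    []
0       [0]
dup     [0, 0]
2       [0, 0, 2]
5       [0, 0, 2, 5]
rot     [0, 2, 5, 0]
+       [0, 2, 5]
swap    [0, 5, 2]
-       [0, 3]
+       [3]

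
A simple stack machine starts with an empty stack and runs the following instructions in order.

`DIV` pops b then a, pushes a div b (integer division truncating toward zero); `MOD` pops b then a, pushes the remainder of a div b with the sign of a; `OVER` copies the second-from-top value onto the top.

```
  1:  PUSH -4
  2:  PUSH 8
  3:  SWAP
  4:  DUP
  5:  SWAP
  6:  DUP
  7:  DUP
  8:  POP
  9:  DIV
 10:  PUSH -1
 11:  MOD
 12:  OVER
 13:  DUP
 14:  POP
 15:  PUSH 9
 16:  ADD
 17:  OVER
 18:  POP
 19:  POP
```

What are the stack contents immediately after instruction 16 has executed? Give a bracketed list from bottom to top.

[8, -4, 0, 5]

PUSH -4  [-4]
PUSH 8   [-4, 8]
SWAP     [8, -4]
DUP      [8, -4, -4]
SWAP     [8, -4, -4]
DUP      [8, -4, -4, -4]
DUP      [8, -4, -4, -4, -4]
POP      [8, -4, -4, -4]
DIV      [8, -4, 1]
PUSH -1  [8, -4, 1, -1]
MOD      [8, -4, 0]
OVER     [8, -4, 0, -4]
DUP      [8, -4, 0, -4, -4]
POP      [8, -4, 0, -4]
PUSH 9   [8, -4, 0, -4, 9]
ADD      [8, -4, 0, 5]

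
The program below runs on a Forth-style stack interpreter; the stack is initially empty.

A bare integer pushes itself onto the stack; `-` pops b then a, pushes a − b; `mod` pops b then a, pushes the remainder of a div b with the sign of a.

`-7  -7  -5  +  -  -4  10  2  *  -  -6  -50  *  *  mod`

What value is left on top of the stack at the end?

5

-7  : -7
-7  : -7 -7
-5  : -7 -7 -5
+   : -7 -12
-   : 5
-4  : 5 -4
10  : 5 -4 10
2   : 5 -4 10 2
*   : 5 -4 20
-   : 5 -24
-6  : 5 -24 -6
-50 : 5 -24 -6 -50
*   : 5 -24 300
*   : 5 -7200
mod : 5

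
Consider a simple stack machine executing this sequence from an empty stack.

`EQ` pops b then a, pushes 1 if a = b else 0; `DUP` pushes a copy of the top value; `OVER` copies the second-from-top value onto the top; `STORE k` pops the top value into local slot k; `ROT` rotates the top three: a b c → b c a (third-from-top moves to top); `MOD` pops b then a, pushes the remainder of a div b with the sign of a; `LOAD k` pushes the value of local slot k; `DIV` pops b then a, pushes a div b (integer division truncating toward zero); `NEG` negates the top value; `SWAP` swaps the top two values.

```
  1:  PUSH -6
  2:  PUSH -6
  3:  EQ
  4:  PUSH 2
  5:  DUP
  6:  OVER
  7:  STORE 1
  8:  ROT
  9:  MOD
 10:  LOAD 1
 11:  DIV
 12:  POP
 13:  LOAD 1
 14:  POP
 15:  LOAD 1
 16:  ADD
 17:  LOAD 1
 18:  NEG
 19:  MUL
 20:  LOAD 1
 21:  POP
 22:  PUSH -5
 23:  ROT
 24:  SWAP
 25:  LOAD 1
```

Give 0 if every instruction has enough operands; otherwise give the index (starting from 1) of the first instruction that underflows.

PUSH -6 → -6
PUSH -6 → -6 -6
EQ      → 1
PUSH 2  → 1 2
DUP     → 1 2 2
OVER    → 1 2 2 2
STORE 1 → 1 2 2
ROT     → 2 2 1
MOD     → 2 0
LOAD 1  → 2 0 2
DIV     → 2 0
POP     → 2
LOAD 1  → 2 2
POP     → 2
LOAD 1  → 2 2
ADD     → 4
LOAD 1  → 4 2
NEG     → 4 -2
MUL     → -8
LOAD 1  → -8 2
POP     → -8
PUSH -5 → -8 -5
ROT  — needs 3 operands, stack has 2 → underflow

23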